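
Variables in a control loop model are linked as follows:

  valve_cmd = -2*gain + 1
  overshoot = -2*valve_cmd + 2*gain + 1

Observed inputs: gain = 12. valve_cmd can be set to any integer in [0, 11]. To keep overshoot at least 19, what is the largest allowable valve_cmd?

valve_cmd = 3

Intervening on valve_cmd fixes its value directly, overriding its dependence on gain.
Substituting into the overshoot equation gives overshoot = -2*valve_cmd + 25.
Require -2*valve_cmd + 25 ≥ 19, so valve_cmd ≤ 3.
The largest integer in [0, 11] satisfying this is 3.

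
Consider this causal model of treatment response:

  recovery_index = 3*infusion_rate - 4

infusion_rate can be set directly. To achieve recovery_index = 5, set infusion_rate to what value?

Solve 3*infusion_rate - 4 = 5: infusion_rate = (5 + 4) / 3 = 3.

infusion_rate = 3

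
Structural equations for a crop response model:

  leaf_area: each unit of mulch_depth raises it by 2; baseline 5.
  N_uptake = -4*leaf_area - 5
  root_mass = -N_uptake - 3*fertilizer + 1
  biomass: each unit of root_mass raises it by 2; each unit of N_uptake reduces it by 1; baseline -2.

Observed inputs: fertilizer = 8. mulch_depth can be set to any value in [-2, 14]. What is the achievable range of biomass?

Substituting into the N_uptake equation gives N_uptake = -8*mulch_depth - 25.
So root_mass = 8*mulch_depth + 2.
This gives biomass = 24*mulch_depth + 27.
Linear in mulch_depth, so extremes are at the endpoints: mulch_depth = -2 gives biomass = -21; mulch_depth = 14 gives biomass = 363.

-21 to 363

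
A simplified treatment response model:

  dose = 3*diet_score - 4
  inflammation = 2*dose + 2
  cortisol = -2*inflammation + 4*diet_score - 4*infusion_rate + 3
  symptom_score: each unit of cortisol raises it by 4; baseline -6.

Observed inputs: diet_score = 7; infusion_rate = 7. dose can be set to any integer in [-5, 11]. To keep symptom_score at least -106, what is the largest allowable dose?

Intervening on dose fixes its value directly, overriding its dependence on diet_score.
Substituting into the cortisol equation gives cortisol = -4*dose - 1.
symptom_score becomes -16*dose - 10.
Require -16*dose - 10 ≥ -106, so dose ≤ 6.
The largest integer in [-5, 11] satisfying this is 6.

dose = 6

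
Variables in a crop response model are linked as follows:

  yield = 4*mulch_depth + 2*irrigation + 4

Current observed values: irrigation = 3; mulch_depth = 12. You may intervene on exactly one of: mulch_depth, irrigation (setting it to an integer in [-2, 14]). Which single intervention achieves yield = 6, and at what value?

Intervening on mulch_depth: with other inputs at their observed values, yield = 4*mulch_depth + 10. Solving for 6 gives mulch_depth = -1, within [-2, 14].
Intervening on irrigation: yield = 2*irrigation + 52. Reaching 6 requires irrigation = -23, outside [-2, 14].

set mulch_depth = -1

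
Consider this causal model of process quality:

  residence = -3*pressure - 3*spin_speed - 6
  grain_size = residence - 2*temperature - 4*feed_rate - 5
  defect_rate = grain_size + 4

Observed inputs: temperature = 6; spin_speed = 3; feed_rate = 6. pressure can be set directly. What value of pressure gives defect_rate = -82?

Substituting into the residence equation gives residence = -3*pressure - 15.
Substituting into the grain_size equation gives grain_size = -3*pressure - 56.
Substituting into the defect_rate equation gives defect_rate = -3*pressure - 52.
Solve -3*pressure - 52 = -82: pressure = (-82 + 52) / -3 = 10.

pressure = 10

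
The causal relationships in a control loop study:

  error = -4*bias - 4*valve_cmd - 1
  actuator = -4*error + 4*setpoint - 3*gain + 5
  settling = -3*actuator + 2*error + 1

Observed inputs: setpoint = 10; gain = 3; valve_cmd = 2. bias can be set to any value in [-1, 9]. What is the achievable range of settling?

-737 to -177

Substituting into the error equation gives error = -4*bias - 9.
So actuator = 16*bias + 72.
This gives settling = -56*bias - 233.
Linear in bias, so extremes are at the endpoints: bias = -1 gives settling = -177; bias = 9 gives settling = -737.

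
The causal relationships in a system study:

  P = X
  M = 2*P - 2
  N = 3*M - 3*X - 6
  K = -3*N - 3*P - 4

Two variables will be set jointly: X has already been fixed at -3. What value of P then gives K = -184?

With X held at -3:
Intervening on P fixes its value directly, overriding its dependence on X.
Substituting into the N equation gives N = 6*P - 3.
This gives K = -21*P + 5.
Solve -21*P + 5 = -184: P = (-184 - 5) / -21 = 9.

P = 9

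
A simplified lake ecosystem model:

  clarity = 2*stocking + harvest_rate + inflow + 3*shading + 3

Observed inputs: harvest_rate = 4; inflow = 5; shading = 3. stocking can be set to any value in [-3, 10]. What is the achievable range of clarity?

Substituting into the clarity equation gives clarity = 2*stocking + 21.
Linear in stocking, so extremes are at the endpoints: stocking = -3 gives clarity = 15; stocking = 10 gives clarity = 41.

15 to 41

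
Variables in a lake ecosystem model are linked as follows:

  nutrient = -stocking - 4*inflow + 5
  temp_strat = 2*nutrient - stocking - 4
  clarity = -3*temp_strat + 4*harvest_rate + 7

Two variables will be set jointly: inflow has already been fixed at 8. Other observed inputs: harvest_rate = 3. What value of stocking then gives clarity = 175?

stocking = -2

With inflow held at 8:
Substituting into the nutrient equation gives nutrient = -stocking - 27.
temp_strat becomes -3*stocking - 58.
This gives clarity = 9*stocking + 193.
Solve 9*stocking + 193 = 175: stocking = (175 - 193) / 9 = -2.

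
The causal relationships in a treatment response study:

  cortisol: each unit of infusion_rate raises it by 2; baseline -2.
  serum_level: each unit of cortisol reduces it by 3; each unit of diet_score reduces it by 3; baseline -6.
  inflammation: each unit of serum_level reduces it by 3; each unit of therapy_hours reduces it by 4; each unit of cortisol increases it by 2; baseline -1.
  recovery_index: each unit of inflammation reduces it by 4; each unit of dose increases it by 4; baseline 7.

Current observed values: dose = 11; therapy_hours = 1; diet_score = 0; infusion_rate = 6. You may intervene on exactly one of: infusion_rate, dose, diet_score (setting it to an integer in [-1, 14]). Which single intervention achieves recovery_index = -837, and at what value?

Intervening on infusion_rate: recovery_index = -88*infusion_rate + 87. Reaching -837 requires infusion_rate = 21/2, not an integer.
Intervening on dose: recovery_index = 4*dose - 485. Reaching -837 requires dose = -88, outside [-1, 14].
Intervening on diet_score: with other inputs at their observed values, recovery_index = -36*diet_score - 441. Solving for -837 gives diet_score = 11, within [-1, 14].

set diet_score = 11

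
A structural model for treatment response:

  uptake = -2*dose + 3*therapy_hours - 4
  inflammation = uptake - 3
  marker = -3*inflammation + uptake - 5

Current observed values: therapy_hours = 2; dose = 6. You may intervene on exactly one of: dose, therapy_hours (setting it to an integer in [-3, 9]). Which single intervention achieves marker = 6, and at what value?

set therapy_hours = 5

Intervening on dose: marker = 4*dose. Reaching 6 requires dose = 3/2, not an integer.
Intervening on therapy_hours: with other inputs at their observed values, marker = -6*therapy_hours + 36. Solving for 6 gives therapy_hours = 5, within [-3, 9].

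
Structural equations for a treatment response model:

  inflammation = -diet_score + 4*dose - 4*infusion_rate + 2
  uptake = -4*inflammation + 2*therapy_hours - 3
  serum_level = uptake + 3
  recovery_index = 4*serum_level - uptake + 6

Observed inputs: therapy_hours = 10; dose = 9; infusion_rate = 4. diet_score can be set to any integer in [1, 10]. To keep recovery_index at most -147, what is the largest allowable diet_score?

Substituting into the inflammation equation gives inflammation = -diet_score + 22.
Substituting into the uptake equation gives uptake = 4*diet_score - 71.
Substituting into the serum_level equation gives serum_level = 4*diet_score - 68.
Substituting into the recovery_index equation gives recovery_index = 12*diet_score - 195.
Require 12*diet_score - 195 ≤ -147, so diet_score ≤ 4.
The largest integer in [1, 10] satisfying this is 4.

diet_score = 4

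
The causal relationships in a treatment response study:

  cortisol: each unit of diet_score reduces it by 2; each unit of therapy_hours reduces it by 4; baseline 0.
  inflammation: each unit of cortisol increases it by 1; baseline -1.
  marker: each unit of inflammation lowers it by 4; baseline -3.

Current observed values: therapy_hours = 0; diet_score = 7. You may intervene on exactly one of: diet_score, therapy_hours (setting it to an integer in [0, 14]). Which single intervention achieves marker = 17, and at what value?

Intervening on diet_score: with other inputs at their observed values, marker = 8*diet_score + 1. Solving for 17 gives diet_score = 2, within [0, 14].
Intervening on therapy_hours: marker = 16*therapy_hours + 57. Reaching 17 requires therapy_hours = -5/2, not an integer.

set diet_score = 2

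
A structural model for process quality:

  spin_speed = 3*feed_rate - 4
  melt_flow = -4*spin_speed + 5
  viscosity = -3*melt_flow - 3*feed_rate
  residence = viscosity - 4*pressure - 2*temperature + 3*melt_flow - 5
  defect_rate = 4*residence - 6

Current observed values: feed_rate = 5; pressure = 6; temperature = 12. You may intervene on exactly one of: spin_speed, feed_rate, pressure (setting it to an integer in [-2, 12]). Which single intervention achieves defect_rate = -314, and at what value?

set feed_rate = 8

Intervening on spin_speed: the paths from spin_speed to defect_rate cancel (net effect zero), leaving defect_rate = -278; -314 is unreachable this way.
Intervening on feed_rate: with other inputs at their observed values, defect_rate = -12*feed_rate - 218. Solving for -314 gives feed_rate = 8, within [-2, 12].
Intervening on pressure: defect_rate = -16*pressure - 182. Reaching -314 requires pressure = 33/4, not an integer.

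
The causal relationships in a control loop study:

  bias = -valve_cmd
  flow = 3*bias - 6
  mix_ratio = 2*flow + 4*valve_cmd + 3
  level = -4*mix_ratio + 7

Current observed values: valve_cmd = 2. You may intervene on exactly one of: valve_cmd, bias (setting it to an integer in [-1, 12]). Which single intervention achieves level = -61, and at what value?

set bias = 3

Intervening on valve_cmd: level = 8*valve_cmd + 43. Reaching -61 requires valve_cmd = -13, outside [-1, 12].
Intervening on bias: with other inputs at their observed values, level = -24*bias + 11. Solving for -61 gives bias = 3, within [-1, 12].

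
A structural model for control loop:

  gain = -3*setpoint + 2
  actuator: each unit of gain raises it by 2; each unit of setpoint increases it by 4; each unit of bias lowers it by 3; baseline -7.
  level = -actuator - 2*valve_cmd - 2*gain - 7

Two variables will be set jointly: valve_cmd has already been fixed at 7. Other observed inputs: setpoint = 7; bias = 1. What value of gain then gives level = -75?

gain = 9

With valve_cmd held at 7:
Intervening on gain fixes its value directly, overriding its dependence on setpoint.
Substituting into the actuator equation gives actuator = 2*gain + 18.
level becomes -4*gain - 39.
Solve -4*gain - 39 = -75: gain = (-75 + 39) / -4 = 9.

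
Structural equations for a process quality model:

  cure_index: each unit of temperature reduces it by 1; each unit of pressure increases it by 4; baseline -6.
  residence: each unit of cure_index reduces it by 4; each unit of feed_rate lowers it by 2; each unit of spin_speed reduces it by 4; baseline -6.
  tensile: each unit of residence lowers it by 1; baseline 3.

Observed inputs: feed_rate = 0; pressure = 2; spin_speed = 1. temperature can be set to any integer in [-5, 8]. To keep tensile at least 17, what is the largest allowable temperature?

temperature = 1

Substituting into the cure_index equation gives cure_index = -temperature + 2.
Substituting into the residence equation gives residence = 4*temperature - 18.
So tensile = -4*temperature + 21.
Require -4*temperature + 21 ≥ 17, so temperature ≤ 1.
The largest integer in [-5, 8] satisfying this is 1.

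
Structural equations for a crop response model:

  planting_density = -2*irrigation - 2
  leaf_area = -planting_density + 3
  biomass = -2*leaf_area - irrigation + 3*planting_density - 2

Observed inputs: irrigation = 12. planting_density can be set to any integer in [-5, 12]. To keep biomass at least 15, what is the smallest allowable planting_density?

planting_density = 7

Intervening on planting_density fixes its value directly, overriding its dependence on irrigation.
Substituting into the biomass equation gives biomass = 5*planting_density - 20.
Require 5*planting_density - 20 ≥ 15, so planting_density ≥ 7.
The smallest integer in [-5, 12] satisfying this is 7.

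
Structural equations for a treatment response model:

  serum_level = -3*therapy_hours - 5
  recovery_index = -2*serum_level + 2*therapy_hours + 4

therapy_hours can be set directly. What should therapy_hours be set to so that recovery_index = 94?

Substituting into the recovery_index equation gives recovery_index = 8*therapy_hours + 14.
Solve 8*therapy_hours + 14 = 94: therapy_hours = (94 - 14) / 8 = 10.

therapy_hours = 10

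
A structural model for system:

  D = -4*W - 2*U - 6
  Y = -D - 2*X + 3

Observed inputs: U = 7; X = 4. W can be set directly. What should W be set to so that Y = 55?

W = 10

Substituting into the D equation gives D = -4*W - 20.
Substituting into the Y equation gives Y = 4*W + 15.
Solve 4*W + 15 = 55: W = (55 - 15) / 4 = 10.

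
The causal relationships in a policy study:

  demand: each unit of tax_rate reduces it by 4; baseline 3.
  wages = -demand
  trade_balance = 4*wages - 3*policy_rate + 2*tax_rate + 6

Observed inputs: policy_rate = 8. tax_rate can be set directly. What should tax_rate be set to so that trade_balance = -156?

Substituting into the wages equation gives wages = 4*tax_rate - 3.
This gives trade_balance = 18*tax_rate - 30.
Solve 18*tax_rate - 30 = -156: tax_rate = (-156 + 30) / 18 = -7.

tax_rate = -7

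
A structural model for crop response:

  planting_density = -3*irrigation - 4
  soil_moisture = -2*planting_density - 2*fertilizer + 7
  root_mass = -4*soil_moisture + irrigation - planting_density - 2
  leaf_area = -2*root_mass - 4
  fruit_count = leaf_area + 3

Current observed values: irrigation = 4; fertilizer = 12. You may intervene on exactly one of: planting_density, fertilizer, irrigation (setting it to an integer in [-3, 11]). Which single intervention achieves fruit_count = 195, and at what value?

set fertilizer = 5

Intervening on planting_density: fruit_count = -14*planting_density - 141. Reaching 195 requires planting_density = -24, outside [-3, 11].
Intervening on fertilizer: with other inputs at their observed values, fruit_count = -16*fertilizer + 275. Solving for 195 gives fertilizer = 5, within [-3, 11].
Intervening on irrigation: fruit_count = 40*irrigation - 77. Reaching 195 requires irrigation = 34/5, not an integer.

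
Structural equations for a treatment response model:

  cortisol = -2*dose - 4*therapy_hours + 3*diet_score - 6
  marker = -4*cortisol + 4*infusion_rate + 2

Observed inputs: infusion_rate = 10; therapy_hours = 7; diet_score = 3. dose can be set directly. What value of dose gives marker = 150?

dose = 1

Substituting into the cortisol equation gives cortisol = -2*dose - 25.
So marker = 8*dose + 142.
Solve 8*dose + 142 = 150: dose = (150 - 142) / 8 = 1.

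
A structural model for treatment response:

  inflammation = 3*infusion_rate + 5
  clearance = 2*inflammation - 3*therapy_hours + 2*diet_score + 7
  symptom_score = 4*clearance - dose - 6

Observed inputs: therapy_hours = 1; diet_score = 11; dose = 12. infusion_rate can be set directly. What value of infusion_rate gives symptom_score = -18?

infusion_rate = -6

Substituting into the clearance equation gives clearance = 6*infusion_rate + 36.
Substituting into the symptom_score equation gives symptom_score = 24*infusion_rate + 126.
Solve 24*infusion_rate + 126 = -18: infusion_rate = (-18 - 126) / 24 = -6.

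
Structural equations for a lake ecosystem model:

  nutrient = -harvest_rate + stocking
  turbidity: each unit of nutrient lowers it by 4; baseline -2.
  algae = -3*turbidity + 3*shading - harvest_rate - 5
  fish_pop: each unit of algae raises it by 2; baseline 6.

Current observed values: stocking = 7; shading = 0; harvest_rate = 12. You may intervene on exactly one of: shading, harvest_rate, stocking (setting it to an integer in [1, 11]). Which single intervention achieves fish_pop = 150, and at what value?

Intervening on shading: fish_pop = 6*shading - 136. Reaching 150 requires shading = 143/3, not an integer.
Intervening on harvest_rate: with other inputs at their observed values, fish_pop = -26*harvest_rate + 176. Solving for 150 gives harvest_rate = 1, within [1, 11].
Intervening on stocking: fish_pop = 24*stocking - 304. Reaching 150 requires stocking = 227/12, not an integer.

set harvest_rate = 1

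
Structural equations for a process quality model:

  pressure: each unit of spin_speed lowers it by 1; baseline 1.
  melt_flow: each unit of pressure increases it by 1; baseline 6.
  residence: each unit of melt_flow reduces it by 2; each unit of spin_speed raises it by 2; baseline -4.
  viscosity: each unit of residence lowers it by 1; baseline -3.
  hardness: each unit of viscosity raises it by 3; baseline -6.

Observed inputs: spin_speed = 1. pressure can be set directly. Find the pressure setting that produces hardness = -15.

Intervening on pressure fixes its value directly, overriding its dependence on spin_speed.
Substituting into the residence equation gives residence = -2*pressure - 14.
viscosity becomes 2*pressure + 11.
Substituting into the hardness equation gives hardness = 6*pressure + 27.
Solve 6*pressure + 27 = -15: pressure = (-15 - 27) / 6 = -7.

pressure = -7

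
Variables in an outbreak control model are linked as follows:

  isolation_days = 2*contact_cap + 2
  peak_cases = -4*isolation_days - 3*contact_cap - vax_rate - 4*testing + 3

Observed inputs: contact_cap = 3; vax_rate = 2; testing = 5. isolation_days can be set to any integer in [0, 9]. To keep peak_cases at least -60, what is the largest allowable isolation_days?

Intervening on isolation_days fixes its value directly, overriding its dependence on contact_cap.
Substituting into the peak_cases equation gives peak_cases = -4*isolation_days - 28.
Require -4*isolation_days - 28 ≥ -60, so isolation_days ≤ 8.
The largest integer in [0, 9] satisfying this is 8.

isolation_days = 8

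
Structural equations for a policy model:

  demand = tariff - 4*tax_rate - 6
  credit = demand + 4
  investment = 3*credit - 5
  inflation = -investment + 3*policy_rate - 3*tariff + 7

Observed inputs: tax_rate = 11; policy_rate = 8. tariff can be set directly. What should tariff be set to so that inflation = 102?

Substituting into the demand equation gives demand = tariff - 50.
Substituting into the credit equation gives credit = tariff - 46.
Substituting into the investment equation gives investment = 3*tariff - 143.
Substituting into the inflation equation gives inflation = -6*tariff + 174.
Solve -6*tariff + 174 = 102: tariff = (102 - 174) / -6 = 12.

tariff = 12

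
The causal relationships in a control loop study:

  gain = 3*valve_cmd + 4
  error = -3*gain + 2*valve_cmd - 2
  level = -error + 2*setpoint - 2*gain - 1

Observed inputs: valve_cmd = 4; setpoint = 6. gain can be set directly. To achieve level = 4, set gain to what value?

Intervening on gain fixes its value directly, overriding its dependence on valve_cmd.
Substituting into the error equation gives error = -3*gain + 6.
level becomes gain + 5.
Solve gain + 5 = 4: gain = (4 - 5) / 1 = -1.

gain = -1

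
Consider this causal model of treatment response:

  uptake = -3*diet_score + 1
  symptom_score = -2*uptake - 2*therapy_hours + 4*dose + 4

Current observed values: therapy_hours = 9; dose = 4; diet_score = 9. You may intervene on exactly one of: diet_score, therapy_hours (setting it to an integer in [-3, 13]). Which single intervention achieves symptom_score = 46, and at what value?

set therapy_hours = 13

Intervening on diet_score: symptom_score = 6*diet_score. Reaching 46 requires diet_score = 23/3, not an integer.
Intervening on therapy_hours: with other inputs at their observed values, symptom_score = -2*therapy_hours + 72. Solving for 46 gives therapy_hours = 13, within [-3, 13].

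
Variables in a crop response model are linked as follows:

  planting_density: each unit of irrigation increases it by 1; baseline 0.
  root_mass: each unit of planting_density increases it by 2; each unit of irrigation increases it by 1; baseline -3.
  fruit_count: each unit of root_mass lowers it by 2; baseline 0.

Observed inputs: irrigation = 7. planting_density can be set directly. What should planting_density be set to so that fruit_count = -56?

planting_density = 12

Intervening on planting_density fixes its value directly, overriding its dependence on irrigation.
Substituting into the root_mass equation gives root_mass = 2*planting_density + 4.
fruit_count becomes -4*planting_density - 8.
Solve -4*planting_density - 8 = -56: planting_density = (-56 + 8) / -4 = 12.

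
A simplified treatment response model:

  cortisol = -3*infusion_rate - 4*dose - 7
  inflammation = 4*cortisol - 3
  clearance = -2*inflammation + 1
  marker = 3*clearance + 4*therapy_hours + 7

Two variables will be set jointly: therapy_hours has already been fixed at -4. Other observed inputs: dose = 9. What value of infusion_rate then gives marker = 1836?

With therapy_hours held at -4:
Substituting into the cortisol equation gives cortisol = -3*infusion_rate - 43.
So inflammation = -12*infusion_rate - 175.
So clearance = 24*infusion_rate + 351.
This gives marker = 72*infusion_rate + 1044.
Solve 72*infusion_rate + 1044 = 1836: infusion_rate = (1836 - 1044) / 72 = 11.

infusion_rate = 11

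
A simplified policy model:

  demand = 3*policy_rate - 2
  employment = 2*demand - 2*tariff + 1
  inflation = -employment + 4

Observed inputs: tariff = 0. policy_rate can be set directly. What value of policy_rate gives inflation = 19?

Substituting into the employment equation gives employment = 6*policy_rate - 3.
Substituting into the inflation equation gives inflation = -6*policy_rate + 7.
Solve -6*policy_rate + 7 = 19: policy_rate = (19 - 7) / -6 = -2.

policy_rate = -2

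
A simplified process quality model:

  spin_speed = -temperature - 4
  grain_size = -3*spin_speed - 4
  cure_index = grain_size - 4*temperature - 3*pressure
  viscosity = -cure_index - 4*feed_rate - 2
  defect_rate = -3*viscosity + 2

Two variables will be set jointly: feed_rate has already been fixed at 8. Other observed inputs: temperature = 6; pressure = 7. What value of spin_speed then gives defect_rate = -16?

spin_speed = -3

With feed_rate held at 8:
Intervening on spin_speed fixes its value directly, overriding its dependence on temperature.
Substituting into the cure_index equation gives cure_index = -3*spin_speed - 49.
Substituting into the viscosity equation gives viscosity = 3*spin_speed + 15.
Substituting into the defect_rate equation gives defect_rate = -9*spin_speed - 43.
Solve -9*spin_speed - 43 = -16: spin_speed = (-16 + 43) / -9 = -3.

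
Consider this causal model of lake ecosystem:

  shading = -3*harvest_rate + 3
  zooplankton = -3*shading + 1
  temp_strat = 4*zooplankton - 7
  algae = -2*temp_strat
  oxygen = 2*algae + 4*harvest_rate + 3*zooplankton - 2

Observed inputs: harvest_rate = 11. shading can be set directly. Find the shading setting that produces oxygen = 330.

Intervening on shading fixes its value directly, overriding its dependence on harvest_rate.
Substituting into the temp_strat equation gives temp_strat = -12*shading - 3.
This gives algae = 24*shading + 6.
Substituting into the oxygen equation gives oxygen = 39*shading + 57.
Solve 39*shading + 57 = 330: shading = (330 - 57) / 39 = 7.

shading = 7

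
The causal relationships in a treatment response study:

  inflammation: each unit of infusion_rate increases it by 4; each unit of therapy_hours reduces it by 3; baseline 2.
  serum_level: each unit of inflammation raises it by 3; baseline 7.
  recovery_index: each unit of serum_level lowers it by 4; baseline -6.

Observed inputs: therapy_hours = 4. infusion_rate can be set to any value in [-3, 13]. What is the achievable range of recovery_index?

Substituting into the inflammation equation gives inflammation = 4*infusion_rate - 10.
So serum_level = 12*infusion_rate - 23.
So recovery_index = -48*infusion_rate + 86.
Linear in infusion_rate, so extremes are at the endpoints: infusion_rate = -3 gives recovery_index = 230; infusion_rate = 13 gives recovery_index = -538.

-538 to 230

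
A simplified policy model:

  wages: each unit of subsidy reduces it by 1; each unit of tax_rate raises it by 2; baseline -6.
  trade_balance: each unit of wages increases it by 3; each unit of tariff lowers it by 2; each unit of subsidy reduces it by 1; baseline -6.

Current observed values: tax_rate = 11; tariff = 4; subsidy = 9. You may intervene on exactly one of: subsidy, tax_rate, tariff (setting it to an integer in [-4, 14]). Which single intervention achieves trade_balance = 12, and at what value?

Intervening on subsidy: trade_balance = -4*subsidy + 34. Reaching 12 requires subsidy = 11/2, not an integer.
Intervening on tax_rate: trade_balance = 6*tax_rate - 68. Reaching 12 requires tax_rate = 40/3, not an integer.
Intervening on tariff: with other inputs at their observed values, trade_balance = -2*tariff + 6. Solving for 12 gives tariff = -3, within [-4, 14].

set tariff = -3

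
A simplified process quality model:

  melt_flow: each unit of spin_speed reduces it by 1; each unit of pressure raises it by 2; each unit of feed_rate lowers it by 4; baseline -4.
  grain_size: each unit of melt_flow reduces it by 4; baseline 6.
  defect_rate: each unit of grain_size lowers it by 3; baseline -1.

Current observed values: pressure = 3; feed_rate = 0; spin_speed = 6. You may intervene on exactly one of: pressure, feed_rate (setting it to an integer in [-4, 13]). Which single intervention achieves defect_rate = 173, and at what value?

set pressure = 13

Intervening on pressure: with other inputs at their observed values, defect_rate = 24*pressure - 139. Solving for 173 gives pressure = 13, within [-4, 13].
Intervening on feed_rate: defect_rate = -48*feed_rate - 67. Reaching 173 requires feed_rate = -5, outside [-4, 13].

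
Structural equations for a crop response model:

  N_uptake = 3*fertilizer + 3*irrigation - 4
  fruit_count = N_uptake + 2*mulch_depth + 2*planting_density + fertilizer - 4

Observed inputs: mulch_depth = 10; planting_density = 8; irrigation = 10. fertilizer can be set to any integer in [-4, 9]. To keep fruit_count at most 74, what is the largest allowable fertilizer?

fertilizer = 4

Substituting into the N_uptake equation gives N_uptake = 3*fertilizer + 26.
Substituting into the fruit_count equation gives fruit_count = 4*fertilizer + 58.
Require 4*fertilizer + 58 ≤ 74, so fertilizer ≤ 4.
The largest integer in [-4, 9] satisfying this is 4.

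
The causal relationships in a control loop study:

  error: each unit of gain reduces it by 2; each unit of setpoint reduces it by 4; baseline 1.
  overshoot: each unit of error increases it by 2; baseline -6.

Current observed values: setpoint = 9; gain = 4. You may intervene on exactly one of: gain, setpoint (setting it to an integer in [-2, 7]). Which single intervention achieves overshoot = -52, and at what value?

set setpoint = 4

Intervening on gain: overshoot = -4*gain - 76. Reaching -52 requires gain = -6, outside [-2, 7].
Intervening on setpoint: with other inputs at their observed values, overshoot = -8*setpoint - 20. Solving for -52 gives setpoint = 4, within [-2, 7].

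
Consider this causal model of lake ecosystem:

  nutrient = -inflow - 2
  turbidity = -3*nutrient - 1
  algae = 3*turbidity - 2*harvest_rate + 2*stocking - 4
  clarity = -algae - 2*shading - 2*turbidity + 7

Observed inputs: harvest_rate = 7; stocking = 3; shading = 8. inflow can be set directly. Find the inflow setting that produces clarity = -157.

inflow = 9

Substituting into the turbidity equation gives turbidity = 3*inflow + 5.
Substituting into the algae equation gives algae = 9*inflow + 3.
clarity becomes -15*inflow - 22.
Solve -15*inflow - 22 = -157: inflow = (-157 + 22) / -15 = 9.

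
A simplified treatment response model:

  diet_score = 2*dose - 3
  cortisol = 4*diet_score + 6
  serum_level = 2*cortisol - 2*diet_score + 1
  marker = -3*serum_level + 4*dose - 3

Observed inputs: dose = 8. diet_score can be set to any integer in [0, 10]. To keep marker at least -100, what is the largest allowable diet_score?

Intervening on diet_score fixes its value directly, overriding its dependence on dose.
Substituting into the serum_level equation gives serum_level = 6*diet_score + 13.
This gives marker = -18*diet_score - 10.
Require -18*diet_score - 10 ≥ -100, so diet_score ≤ 5.
The largest integer in [0, 10] satisfying this is 5.

diet_score = 5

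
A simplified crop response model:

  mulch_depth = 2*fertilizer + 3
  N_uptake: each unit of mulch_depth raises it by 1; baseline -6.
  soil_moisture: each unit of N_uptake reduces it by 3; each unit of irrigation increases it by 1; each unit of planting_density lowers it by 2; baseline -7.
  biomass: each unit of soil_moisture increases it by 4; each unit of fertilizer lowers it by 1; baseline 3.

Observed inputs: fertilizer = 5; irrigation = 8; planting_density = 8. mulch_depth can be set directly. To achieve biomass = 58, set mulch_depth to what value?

mulch_depth = -4

Intervening on mulch_depth fixes its value directly, overriding its dependence on fertilizer.
Substituting into the soil_moisture equation gives soil_moisture = -3*mulch_depth + 3.
biomass becomes -12*mulch_depth + 10.
Solve -12*mulch_depth + 10 = 58: mulch_depth = (58 - 10) / -12 = -4.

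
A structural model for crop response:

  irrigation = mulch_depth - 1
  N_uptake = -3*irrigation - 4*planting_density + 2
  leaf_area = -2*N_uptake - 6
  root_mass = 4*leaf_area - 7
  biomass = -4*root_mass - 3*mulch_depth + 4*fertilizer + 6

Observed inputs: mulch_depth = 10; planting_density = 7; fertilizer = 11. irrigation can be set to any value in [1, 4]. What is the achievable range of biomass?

-1072 to -784

Intervening on irrigation fixes its value directly, overriding its dependence on mulch_depth.
Substituting into the N_uptake equation gives N_uptake = -3*irrigation - 26.
Substituting into the leaf_area equation gives leaf_area = 6*irrigation + 46.
Substituting into the root_mass equation gives root_mass = 24*irrigation + 177.
Substituting into the biomass equation gives biomass = -96*irrigation - 688.
Linear in irrigation, so extremes are at the endpoints: irrigation = 1 gives biomass = -784; irrigation = 4 gives biomass = -1072.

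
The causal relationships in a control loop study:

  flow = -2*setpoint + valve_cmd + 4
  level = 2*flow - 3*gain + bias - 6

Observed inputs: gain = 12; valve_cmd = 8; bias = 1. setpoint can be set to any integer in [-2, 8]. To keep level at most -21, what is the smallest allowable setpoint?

setpoint = 1

Substituting into the flow equation gives flow = -2*setpoint + 12.
Substituting into the level equation gives level = -4*setpoint - 17.
Require -4*setpoint - 17 ≤ -21, so setpoint ≥ 1.
The smallest integer in [-2, 8] satisfying this is 1.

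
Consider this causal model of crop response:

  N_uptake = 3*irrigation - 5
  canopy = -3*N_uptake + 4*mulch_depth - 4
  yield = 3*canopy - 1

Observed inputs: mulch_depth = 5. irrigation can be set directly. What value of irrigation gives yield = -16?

irrigation = 4

Substituting into the canopy equation gives canopy = -9*irrigation + 31.
yield becomes -27*irrigation + 92.
Solve -27*irrigation + 92 = -16: irrigation = (-16 - 92) / -27 = 4.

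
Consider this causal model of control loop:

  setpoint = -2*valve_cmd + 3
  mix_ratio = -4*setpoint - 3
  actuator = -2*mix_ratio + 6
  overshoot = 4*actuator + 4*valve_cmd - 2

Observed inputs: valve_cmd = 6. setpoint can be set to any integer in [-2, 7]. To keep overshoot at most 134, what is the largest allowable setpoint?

Intervening on setpoint fixes its value directly, overriding its dependence on valve_cmd.
Substituting into the actuator equation gives actuator = 8*setpoint + 12.
Substituting into the overshoot equation gives overshoot = 32*setpoint + 70.
Require 32*setpoint + 70 ≤ 134, so setpoint ≤ 2.
The largest integer in [-2, 7] satisfying this is 2.

setpoint = 2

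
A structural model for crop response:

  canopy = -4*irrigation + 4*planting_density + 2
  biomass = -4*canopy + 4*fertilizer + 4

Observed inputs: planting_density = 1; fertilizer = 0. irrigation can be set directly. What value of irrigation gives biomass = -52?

Substituting into the canopy equation gives canopy = -4*irrigation + 6.
Substituting into the biomass equation gives biomass = 16*irrigation - 20.
Solve 16*irrigation - 20 = -52: irrigation = (-52 + 20) / 16 = -2.

irrigation = -2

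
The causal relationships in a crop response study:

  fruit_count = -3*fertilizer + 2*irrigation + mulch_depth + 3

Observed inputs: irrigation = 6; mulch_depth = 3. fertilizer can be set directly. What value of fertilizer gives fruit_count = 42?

fertilizer = -8

Substituting into the fruit_count equation gives fruit_count = -3*fertilizer + 18.
Solve -3*fertilizer + 18 = 42: fertilizer = (42 - 18) / -3 = -8.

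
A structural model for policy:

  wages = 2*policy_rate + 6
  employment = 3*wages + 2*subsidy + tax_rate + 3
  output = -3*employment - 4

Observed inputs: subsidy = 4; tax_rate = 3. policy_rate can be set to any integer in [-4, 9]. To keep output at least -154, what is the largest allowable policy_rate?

Substituting into the employment equation gives employment = 6*policy_rate + 32.
Substituting into the output equation gives output = -18*policy_rate - 100.
Require -18*policy_rate - 100 ≥ -154, so policy_rate ≤ 3.
The largest integer in [-4, 9] satisfying this is 3.

policy_rate = 3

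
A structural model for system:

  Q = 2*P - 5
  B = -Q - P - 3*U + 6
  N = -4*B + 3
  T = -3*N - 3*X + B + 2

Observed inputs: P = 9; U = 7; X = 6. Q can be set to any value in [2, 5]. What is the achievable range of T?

-402 to -363

Intervening on Q fixes its value directly, overriding its dependence on P.
Substituting into the B equation gives B = -Q - 24.
Substituting into the N equation gives N = 4*Q + 99.
This gives T = -13*Q - 337.
Linear in Q, so extremes are at the endpoints: Q = 2 gives T = -363; Q = 5 gives T = -402.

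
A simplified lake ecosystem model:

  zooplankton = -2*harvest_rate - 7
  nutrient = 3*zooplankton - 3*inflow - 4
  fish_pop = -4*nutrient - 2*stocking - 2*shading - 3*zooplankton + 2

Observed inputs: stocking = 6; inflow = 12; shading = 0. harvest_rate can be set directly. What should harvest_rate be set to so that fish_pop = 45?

harvest_rate = -7

Substituting into the nutrient equation gives nutrient = -6*harvest_rate - 61.
Substituting into the fish_pop equation gives fish_pop = 30*harvest_rate + 255.
Solve 30*harvest_rate + 255 = 45: harvest_rate = (45 - 255) / 30 = -7.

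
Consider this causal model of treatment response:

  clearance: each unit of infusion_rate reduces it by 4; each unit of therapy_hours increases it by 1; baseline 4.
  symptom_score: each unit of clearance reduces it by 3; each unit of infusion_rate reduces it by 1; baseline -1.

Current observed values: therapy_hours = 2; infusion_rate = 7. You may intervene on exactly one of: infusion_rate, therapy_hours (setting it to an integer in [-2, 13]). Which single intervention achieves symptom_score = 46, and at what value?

set therapy_hours = 6

Intervening on infusion_rate: symptom_score = 11*infusion_rate - 19. Reaching 46 requires infusion_rate = 65/11, not an integer.
Intervening on therapy_hours: with other inputs at their observed values, symptom_score = -3*therapy_hours + 64. Solving for 46 gives therapy_hours = 6, within [-2, 13].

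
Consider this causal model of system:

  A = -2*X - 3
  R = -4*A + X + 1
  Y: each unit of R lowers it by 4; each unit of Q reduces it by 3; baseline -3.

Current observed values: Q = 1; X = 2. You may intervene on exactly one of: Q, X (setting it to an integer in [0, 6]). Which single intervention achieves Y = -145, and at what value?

Intervening on Q: with other inputs at their observed values, Y = -3*Q - 127. Solving for -145 gives Q = 6, within [0, 6].
Intervening on X: Y = -36*X - 58. Reaching -145 requires X = 29/12, not an integer.

set Q = 6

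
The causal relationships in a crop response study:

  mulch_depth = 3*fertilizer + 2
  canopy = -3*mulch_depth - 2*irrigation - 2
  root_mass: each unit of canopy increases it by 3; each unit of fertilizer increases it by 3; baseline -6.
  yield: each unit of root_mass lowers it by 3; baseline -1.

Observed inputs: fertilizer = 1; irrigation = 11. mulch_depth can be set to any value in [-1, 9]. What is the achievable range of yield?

197 to 467

Intervening on mulch_depth fixes its value directly, overriding its dependence on fertilizer.
Substituting into the canopy equation gives canopy = -3*mulch_depth - 24.
This gives root_mass = -9*mulch_depth - 75.
So yield = 27*mulch_depth + 224.
Linear in mulch_depth, so extremes are at the endpoints: mulch_depth = -1 gives yield = 197; mulch_depth = 9 gives yield = 467.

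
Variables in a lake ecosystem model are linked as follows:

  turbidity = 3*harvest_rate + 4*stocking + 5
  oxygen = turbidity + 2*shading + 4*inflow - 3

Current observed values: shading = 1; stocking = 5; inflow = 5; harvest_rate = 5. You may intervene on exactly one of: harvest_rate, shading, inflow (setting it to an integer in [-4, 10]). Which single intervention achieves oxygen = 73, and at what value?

set shading = 8

Intervening on harvest_rate: oxygen = 3*harvest_rate + 44. Reaching 73 requires harvest_rate = 29/3, not an integer.
Intervening on shading: with other inputs at their observed values, oxygen = 2*shading + 57. Solving for 73 gives shading = 8, within [-4, 10].
Intervening on inflow: oxygen = 4*inflow + 39. Reaching 73 requires inflow = 17/2, not an integer.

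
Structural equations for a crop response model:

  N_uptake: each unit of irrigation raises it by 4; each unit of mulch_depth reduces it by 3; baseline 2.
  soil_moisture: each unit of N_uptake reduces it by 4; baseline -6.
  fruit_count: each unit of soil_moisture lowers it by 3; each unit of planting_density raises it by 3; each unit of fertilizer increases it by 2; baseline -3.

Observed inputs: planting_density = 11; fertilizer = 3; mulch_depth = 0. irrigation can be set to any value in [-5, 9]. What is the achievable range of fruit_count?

-162 to 510

Substituting into the N_uptake equation gives N_uptake = 4*irrigation + 2.
Substituting into the soil_moisture equation gives soil_moisture = -16*irrigation - 14.
fruit_count becomes 48*irrigation + 78.
Linear in irrigation, so extremes are at the endpoints: irrigation = -5 gives fruit_count = -162; irrigation = 9 gives fruit_count = 510.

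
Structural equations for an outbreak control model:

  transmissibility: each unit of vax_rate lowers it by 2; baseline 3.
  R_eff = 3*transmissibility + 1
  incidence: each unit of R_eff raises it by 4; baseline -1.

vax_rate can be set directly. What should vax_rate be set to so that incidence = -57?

vax_rate = 4

Substituting into the R_eff equation gives R_eff = -6*vax_rate + 10.
incidence becomes -24*vax_rate + 39.
Solve -24*vax_rate + 39 = -57: vax_rate = (-57 - 39) / -24 = 4.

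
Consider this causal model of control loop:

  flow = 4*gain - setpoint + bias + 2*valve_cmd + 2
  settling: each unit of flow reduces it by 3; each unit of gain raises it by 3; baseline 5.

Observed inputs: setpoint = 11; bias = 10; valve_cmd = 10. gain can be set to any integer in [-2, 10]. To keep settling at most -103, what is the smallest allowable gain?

gain = 5

Substituting into the flow equation gives flow = 4*gain + 21.
Substituting into the settling equation gives settling = -9*gain - 58.
Require -9*gain - 58 ≤ -103, so gain ≥ 5.
The smallest integer in [-2, 10] satisfying this is 5.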